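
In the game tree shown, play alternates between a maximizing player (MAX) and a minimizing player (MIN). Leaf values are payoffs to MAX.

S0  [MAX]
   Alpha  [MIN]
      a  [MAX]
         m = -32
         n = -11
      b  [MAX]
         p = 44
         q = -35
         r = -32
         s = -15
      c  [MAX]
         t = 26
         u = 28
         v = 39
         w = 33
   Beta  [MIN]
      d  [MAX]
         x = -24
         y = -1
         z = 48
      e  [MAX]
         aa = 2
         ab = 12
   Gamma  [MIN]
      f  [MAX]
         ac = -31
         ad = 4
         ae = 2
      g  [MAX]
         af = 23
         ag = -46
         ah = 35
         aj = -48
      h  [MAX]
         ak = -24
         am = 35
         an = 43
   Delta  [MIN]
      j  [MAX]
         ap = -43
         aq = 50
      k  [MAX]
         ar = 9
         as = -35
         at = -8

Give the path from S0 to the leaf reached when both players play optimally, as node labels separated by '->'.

S0 -> Beta -> e -> ab

a (MAX): max(-32, -11) = -11
b (MAX): max(44, -35, -32, -15) = 44
c (MAX): max(26, 28, 39, 33) = 39
Alpha (MIN): min(-11, 44, 39) = -11
d (MAX): max(-24, -1, 48) = 48
e (MAX): max(2, 12) = 12
Beta (MIN): min(48, 12) = 12
f (MAX): max(-31, 4, 2) = 4
g (MAX): max(23, -46, 35, -48) = 35
h (MAX): max(-24, 35, 43) = 43
Gamma (MIN): min(4, 35, 43) = 4
j (MAX): max(-43, 50) = 50
k (MAX): max(9, -35, -8) = 9
Delta (MIN): min(50, 9) = 9
S0 (MAX): max(-11, 12, 4, 9) = 12
At S0, MAX picks Beta (highest: 12).
At Beta, MIN picks e (lowest: 12).
At e, MAX picks ab (highest: 12).
Terminal value 12.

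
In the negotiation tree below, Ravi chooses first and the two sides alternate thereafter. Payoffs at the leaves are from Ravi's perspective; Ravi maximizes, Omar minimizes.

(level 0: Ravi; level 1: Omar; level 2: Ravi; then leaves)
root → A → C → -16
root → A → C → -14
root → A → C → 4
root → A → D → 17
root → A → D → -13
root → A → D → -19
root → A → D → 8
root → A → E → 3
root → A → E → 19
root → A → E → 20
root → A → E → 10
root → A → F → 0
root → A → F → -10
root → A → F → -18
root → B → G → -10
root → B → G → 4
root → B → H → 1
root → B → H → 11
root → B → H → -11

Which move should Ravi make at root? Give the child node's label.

C (Ravi): max(-16, -14, 4) = 4
D (Ravi): max(17, -13, -19, 8) = 17
E (Ravi): max(3, 19, 20, 10) = 20
F (Ravi): max(0, -10, -18) = 0
A (Omar): min(4, 17, 20, 0) = 0
G (Ravi): max(-10, 4) = 4
H (Ravi): max(1, 11, -11) = 11
B (Omar): min(4, 11) = 4
root (Ravi): max(0, 4) = 4
Ravi at root wants the highest of {A=0, B=4}, so chooses B.

B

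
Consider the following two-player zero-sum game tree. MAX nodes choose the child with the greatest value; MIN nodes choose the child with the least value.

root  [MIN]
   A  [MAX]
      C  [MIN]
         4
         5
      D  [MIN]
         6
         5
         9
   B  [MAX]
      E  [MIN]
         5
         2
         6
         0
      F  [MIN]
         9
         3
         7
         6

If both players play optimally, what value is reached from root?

C (MIN): min(4, 5) = 4
D (MIN): min(6, 5, 9) = 5
A (MAX): max(4, 5) = 5
E (MIN): min(5, 2, 6, 0) = 0
F (MIN): min(9, 3, 7, 6) = 3
B (MAX): max(0, 3) = 3
root (MIN): min(5, 3) = 3

3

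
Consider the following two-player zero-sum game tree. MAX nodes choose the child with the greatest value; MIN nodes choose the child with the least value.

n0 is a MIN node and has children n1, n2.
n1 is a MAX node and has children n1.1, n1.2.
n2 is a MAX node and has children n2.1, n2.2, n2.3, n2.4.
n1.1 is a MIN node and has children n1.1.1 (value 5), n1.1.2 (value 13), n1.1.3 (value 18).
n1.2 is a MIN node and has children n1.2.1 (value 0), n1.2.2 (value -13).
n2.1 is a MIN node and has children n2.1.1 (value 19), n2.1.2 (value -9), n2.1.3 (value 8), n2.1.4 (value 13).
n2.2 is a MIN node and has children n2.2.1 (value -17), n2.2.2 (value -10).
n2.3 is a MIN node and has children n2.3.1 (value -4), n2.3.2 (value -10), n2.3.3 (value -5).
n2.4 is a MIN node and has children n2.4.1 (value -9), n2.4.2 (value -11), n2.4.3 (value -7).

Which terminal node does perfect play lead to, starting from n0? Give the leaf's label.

n1.1 (MIN): min(5, 13, 18) = 5
n1.2 (MIN): min(0, -13) = -13
n1 (MAX): max(5, -13) = 5
n2.1 (MIN): min(19, -9, 8, 13) = -9
n2.2 (MIN): min(-17, -10) = -17
n2.3 (MIN): min(-4, -10, -5) = -10
n2.4 (MIN): min(-9, -11, -7) = -11
n2 (MAX): max(-9, -17, -10, -11) = -9
n0 (MIN): min(5, -9) = -9
At n0, MIN picks n2 (lowest: -9).
At n2, MAX picks n2.1 (highest: -9).
At n2.1, MIN picks n2.1.2 (lowest: -9).
Terminal value -9.

n2.1.2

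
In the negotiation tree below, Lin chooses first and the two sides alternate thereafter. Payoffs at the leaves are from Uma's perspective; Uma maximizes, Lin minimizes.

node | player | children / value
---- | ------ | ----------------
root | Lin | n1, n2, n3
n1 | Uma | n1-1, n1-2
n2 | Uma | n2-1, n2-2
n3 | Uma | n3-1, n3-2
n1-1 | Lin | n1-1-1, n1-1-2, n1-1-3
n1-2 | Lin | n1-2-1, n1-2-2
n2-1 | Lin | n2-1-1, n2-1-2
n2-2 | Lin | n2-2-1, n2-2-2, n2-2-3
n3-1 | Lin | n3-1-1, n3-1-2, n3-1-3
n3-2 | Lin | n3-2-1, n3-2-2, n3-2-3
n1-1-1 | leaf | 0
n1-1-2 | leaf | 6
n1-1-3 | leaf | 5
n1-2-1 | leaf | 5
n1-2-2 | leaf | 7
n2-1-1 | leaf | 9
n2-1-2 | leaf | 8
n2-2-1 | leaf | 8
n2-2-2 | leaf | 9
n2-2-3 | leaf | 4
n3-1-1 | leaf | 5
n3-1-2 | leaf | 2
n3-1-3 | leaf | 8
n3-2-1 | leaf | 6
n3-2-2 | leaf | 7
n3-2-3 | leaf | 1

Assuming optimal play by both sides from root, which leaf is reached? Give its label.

n3-1-2

n1-1 (Lin): min(0, 6, 5) = 0
n1-2 (Lin): min(5, 7) = 5
n1 (Uma): max(0, 5) = 5
n2-1 (Lin): min(9, 8) = 8
n2-2 (Lin): min(8, 9, 4) = 4
n2 (Uma): max(8, 4) = 8
n3-1 (Lin): min(5, 2, 8) = 2
n3-2 (Lin): min(6, 7, 1) = 1
n3 (Uma): max(2, 1) = 2
root (Lin): min(5, 8, 2) = 2
At root, Lin picks n3 (lowest: 2).
At n3, Uma picks n3-1 (highest: 2).
At n3-1, Lin picks n3-1-2 (lowest: 2).
Terminal value 2.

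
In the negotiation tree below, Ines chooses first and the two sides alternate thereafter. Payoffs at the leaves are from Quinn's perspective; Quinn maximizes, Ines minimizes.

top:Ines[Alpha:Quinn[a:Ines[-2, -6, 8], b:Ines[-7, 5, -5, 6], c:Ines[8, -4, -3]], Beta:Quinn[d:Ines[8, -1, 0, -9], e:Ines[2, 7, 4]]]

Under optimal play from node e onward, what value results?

2

e (Ines): min(2, 7, 4) = 2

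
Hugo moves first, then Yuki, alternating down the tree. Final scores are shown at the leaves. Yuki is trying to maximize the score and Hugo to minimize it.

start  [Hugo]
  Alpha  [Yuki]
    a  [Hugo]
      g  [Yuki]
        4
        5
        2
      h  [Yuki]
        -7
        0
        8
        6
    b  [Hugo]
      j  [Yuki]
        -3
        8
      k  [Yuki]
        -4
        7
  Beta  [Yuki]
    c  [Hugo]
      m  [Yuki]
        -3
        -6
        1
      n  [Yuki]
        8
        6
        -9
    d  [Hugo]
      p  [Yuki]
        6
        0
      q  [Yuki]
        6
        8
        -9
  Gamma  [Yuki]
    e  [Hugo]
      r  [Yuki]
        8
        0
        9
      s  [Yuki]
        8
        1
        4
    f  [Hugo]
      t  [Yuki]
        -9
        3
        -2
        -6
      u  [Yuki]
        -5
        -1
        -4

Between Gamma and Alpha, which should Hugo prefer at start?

r (Yuki): max(8, 0, 9) = 9
s (Yuki): max(8, 1, 4) = 8
e (Hugo): min(9, 8) = 8
t (Yuki): max(-9, 3, -2, -6) = 3
u (Yuki): max(-5, -1, -4) = -1
f (Hugo): min(3, -1) = -1
Gamma (Yuki): max(8, -1) = 8
g (Yuki): max(4, 5, 2) = 5
h (Yuki): max(-7, 0, 8, 6) = 8
a (Hugo): min(5, 8) = 5
j (Yuki): max(-3, 8) = 8
k (Yuki): max(-4, 7) = 7
b (Hugo): min(8, 7) = 7
Alpha (Yuki): max(5, 7) = 7
Hugo prefers the lower value; Gamma=8, Alpha=7. Alpha is better since 7 < 8.

Alpha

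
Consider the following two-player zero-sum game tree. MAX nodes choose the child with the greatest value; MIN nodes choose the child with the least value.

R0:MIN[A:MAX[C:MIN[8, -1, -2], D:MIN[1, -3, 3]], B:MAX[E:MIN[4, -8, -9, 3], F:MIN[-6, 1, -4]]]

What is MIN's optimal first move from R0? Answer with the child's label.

B

C (MIN): min(8, -1, -2) = -2
D (MIN): min(1, -3, 3) = -3
A (MAX): max(-2, -3) = -2
E (MIN): min(4, -8, -9, 3) = -9
F (MIN): min(-6, 1, -4) = -6
B (MAX): max(-9, -6) = -6
R0 (MIN): min(-2, -6) = -6
MIN at R0 wants the lowest of {A=-2, B=-6}, so chooses B.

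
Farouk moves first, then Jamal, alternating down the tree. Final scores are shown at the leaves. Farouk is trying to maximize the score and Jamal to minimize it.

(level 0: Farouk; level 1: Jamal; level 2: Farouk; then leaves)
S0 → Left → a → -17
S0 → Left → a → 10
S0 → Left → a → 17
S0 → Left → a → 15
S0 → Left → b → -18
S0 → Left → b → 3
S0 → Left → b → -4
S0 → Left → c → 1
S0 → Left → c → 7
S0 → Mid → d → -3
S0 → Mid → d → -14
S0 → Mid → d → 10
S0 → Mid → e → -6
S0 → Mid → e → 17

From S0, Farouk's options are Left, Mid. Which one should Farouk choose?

a (Farouk): max(-17, 10, 17, 15) = 17
b (Farouk): max(-18, 3, -4) = 3
c (Farouk): max(1, 7) = 7
Left (Jamal): min(17, 3, 7) = 3
d (Farouk): max(-3, -14, 10) = 10
e (Farouk): max(-6, 17) = 17
Mid (Jamal): min(10, 17) = 10
S0 (Farouk): max(3, 10) = 10
Farouk at S0 wants the highest of {Left=3, Mid=10}, so chooses Mid.

Mid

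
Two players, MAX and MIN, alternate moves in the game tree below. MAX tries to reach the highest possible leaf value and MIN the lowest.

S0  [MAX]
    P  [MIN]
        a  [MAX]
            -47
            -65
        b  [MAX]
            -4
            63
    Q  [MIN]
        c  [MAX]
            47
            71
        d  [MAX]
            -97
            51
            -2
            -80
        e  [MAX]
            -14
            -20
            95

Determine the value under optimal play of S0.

51

a (MAX): max(-47, -65) = -47
b (MAX): max(-4, 63) = 63
P (MIN): min(-47, 63) = -47
c (MAX): max(47, 71) = 71
d (MAX): max(-97, 51, -2, -80) = 51
e (MAX): max(-14, -20, 95) = 95
Q (MIN): min(71, 51, 95) = 51
S0 (MAX): max(-47, 51) = 51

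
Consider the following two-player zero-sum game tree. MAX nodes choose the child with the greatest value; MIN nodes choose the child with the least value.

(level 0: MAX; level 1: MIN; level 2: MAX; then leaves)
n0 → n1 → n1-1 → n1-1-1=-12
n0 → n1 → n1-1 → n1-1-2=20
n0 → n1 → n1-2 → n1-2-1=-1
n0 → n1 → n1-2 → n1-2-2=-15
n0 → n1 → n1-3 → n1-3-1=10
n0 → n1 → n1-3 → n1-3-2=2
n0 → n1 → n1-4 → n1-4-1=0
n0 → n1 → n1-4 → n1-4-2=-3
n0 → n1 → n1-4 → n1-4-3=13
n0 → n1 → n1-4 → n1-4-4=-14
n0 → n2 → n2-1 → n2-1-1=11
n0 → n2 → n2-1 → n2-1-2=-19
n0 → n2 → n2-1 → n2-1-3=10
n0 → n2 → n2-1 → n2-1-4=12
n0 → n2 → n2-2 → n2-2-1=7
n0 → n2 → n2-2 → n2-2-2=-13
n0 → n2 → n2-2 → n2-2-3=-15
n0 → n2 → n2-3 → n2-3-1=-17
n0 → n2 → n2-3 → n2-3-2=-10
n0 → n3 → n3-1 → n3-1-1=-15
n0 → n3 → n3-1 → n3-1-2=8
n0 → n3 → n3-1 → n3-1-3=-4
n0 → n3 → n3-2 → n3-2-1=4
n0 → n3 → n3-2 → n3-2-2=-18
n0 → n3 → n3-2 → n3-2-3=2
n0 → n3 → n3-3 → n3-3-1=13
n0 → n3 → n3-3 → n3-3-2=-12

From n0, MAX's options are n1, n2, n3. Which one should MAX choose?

n3

n1-1 (MAX): max(-12, 20) = 20
n1-2 (MAX): max(-1, -15) = -1
n1-3 (MAX): max(10, 2) = 10
n1-4 (MAX): max(0, -3, 13, -14) = 13
n1 (MIN): min(20, -1, 10, 13) = -1
n2-1 (MAX): max(11, -19, 10, 12) = 12
n2-2 (MAX): max(7, -13, -15) = 7
n2-3 (MAX): max(-17, -10) = -10
n2 (MIN): min(12, 7, -10) = -10
n3-1 (MAX): max(-15, 8, -4) = 8
n3-2 (MAX): max(4, -18, 2) = 4
n3-3 (MAX): max(13, -12) = 13
n3 (MIN): min(8, 4, 13) = 4
n0 (MAX): max(-1, -10, 4) = 4
MAX at n0 wants the highest of {n1=-1, n2=-10, n3=4}, so chooses n3.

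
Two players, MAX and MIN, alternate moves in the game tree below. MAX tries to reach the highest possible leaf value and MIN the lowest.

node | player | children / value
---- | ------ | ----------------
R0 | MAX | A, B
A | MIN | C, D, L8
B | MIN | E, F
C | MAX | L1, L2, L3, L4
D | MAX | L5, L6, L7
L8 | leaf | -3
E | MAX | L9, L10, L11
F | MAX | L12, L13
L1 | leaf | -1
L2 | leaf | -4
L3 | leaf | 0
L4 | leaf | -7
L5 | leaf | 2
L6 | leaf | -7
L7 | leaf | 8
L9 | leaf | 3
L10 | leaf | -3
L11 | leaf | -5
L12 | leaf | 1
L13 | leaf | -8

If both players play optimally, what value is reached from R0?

C (MAX): max(-1, -4, 0, -7) = 0
D (MAX): max(2, -7, 8) = 8
A (MIN): min(0, 8, -3) = -3
E (MAX): max(3, -3, -5) = 3
F (MAX): max(1, -8) = 1
B (MIN): min(3, 1) = 1
R0 (MAX): max(-3, 1) = 1

1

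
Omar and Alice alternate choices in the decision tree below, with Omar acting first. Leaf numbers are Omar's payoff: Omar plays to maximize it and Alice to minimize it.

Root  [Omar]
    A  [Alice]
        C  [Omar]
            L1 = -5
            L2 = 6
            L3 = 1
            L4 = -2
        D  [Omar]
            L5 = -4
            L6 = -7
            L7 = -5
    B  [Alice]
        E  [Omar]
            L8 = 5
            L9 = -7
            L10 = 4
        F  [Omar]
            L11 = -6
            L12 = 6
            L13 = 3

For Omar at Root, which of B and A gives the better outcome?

E (Omar): max(5, -7, 4) = 5
F (Omar): max(-6, 6, 3) = 6
B (Alice): min(5, 6) = 5
C (Omar): max(-5, 6, 1, -2) = 6
D (Omar): max(-4, -7, -5) = -4
A (Alice): min(6, -4) = -4
Omar prefers the higher value; B=5, A=-4. B is better since 5 > -4.

B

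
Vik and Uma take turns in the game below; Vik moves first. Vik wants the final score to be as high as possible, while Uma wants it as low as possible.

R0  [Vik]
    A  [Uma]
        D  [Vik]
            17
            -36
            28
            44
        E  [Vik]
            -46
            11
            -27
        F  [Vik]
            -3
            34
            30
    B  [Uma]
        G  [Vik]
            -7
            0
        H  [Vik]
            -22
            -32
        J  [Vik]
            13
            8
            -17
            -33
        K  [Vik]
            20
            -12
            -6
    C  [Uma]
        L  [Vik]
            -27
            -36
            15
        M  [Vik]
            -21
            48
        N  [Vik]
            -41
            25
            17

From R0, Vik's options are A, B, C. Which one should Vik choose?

D (Vik): max(17, -36, 28, 44) = 44
E (Vik): max(-46, 11, -27) = 11
F (Vik): max(-3, 34, 30) = 34
A (Uma): min(44, 11, 34) = 11
G (Vik): max(-7, 0) = 0
H (Vik): max(-22, -32) = -22
J (Vik): max(13, 8, -17, -33) = 13
K (Vik): max(20, -12, -6) = 20
B (Uma): min(0, -22, 13, 20) = -22
L (Vik): max(-27, -36, 15) = 15
M (Vik): max(-21, 48) = 48
N (Vik): max(-41, 25, 17) = 25
C (Uma): min(15, 48, 25) = 15
R0 (Vik): max(11, -22, 15) = 15
Vik at R0 wants the highest of {A=11, B=-22, C=15}, so chooses C.

C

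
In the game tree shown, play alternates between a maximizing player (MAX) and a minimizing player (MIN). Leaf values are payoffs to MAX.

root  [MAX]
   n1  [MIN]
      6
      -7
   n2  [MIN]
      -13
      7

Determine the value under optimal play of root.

-7

n1 (MIN): min(6, -7) = -7
n2 (MIN): min(-13, 7) = -13
root (MAX): max(-7, -13) = -7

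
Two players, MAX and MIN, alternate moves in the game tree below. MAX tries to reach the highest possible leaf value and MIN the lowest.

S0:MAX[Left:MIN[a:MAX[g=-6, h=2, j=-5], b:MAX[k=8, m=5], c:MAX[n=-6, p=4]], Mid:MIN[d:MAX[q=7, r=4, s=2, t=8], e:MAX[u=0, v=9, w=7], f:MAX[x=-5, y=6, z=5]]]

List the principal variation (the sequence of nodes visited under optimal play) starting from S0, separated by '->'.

a (MAX): max(-6, 2, -5) = 2
b (MAX): max(8, 5) = 8
c (MAX): max(-6, 4) = 4
Left (MIN): min(2, 8, 4) = 2
d (MAX): max(7, 4, 2, 8) = 8
e (MAX): max(0, 9, 7) = 9
f (MAX): max(-5, 6, 5) = 6
Mid (MIN): min(8, 9, 6) = 6
S0 (MAX): max(2, 6) = 6
At S0, MAX picks Mid (highest: 6).
At Mid, MIN picks f (lowest: 6).
At f, MAX picks y (highest: 6).
Terminal value 6.

S0 -> Mid -> f -> y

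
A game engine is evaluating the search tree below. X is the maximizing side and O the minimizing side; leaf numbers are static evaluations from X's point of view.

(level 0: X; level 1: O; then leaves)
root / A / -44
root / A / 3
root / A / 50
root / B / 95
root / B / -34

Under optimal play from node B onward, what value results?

-34

B (O): min(95, -34) = -34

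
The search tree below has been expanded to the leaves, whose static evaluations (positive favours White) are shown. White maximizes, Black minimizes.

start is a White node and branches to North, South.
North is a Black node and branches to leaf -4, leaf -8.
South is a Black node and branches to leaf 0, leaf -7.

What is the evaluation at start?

North (Black): min(-4, -8) = -8
South (Black): min(0, -7) = -7
start (White): max(-8, -7) = -7

-7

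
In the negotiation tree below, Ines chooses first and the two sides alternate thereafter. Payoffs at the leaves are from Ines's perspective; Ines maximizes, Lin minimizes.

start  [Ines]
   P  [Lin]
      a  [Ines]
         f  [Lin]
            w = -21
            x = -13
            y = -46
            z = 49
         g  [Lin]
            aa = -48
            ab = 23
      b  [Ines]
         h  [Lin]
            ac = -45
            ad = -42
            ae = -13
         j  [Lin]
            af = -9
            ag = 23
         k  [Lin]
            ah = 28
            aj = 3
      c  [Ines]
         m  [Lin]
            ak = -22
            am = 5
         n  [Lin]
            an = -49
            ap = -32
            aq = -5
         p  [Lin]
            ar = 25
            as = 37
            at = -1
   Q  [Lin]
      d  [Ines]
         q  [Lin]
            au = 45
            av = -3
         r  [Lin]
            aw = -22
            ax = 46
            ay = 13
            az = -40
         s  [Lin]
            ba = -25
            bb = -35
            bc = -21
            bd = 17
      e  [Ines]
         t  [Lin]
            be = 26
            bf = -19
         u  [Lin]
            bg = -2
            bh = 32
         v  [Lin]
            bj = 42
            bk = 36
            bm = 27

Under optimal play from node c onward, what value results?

-1

m (Lin): min(-22, 5) = -22
n (Lin): min(-49, -32, -5) = -49
p (Lin): min(25, 37, -1) = -1
c (Ines): max(-22, -49, -1) = -1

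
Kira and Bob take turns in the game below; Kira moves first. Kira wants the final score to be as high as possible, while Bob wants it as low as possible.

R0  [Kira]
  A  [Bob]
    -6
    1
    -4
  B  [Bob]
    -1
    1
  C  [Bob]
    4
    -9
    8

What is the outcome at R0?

A (Bob): min(-6, 1, -4) = -6
B (Bob): min(-1, 1) = -1
C (Bob): min(4, -9, 8) = -9
R0 (Kira): max(-6, -1, -9) = -1

-1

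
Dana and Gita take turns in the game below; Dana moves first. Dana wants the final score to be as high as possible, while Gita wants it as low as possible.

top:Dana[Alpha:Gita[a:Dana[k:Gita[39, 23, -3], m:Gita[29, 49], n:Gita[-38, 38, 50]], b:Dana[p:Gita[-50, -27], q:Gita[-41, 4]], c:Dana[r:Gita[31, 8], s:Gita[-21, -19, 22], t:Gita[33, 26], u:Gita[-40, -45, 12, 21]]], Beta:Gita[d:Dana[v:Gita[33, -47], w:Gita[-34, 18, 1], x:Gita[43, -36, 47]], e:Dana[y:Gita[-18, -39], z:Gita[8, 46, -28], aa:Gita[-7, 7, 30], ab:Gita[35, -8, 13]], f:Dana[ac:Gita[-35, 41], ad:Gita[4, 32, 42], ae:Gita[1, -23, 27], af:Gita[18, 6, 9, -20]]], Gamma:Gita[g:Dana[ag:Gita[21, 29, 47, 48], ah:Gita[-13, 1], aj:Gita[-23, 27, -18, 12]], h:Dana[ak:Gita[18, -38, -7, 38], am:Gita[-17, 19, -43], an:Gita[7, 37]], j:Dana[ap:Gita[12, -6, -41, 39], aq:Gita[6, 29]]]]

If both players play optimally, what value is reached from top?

6

k (Gita): min(39, 23, -3) = -3
m (Gita): min(29, 49) = 29
n (Gita): min(-38, 38, 50) = -38
a (Dana): max(-3, 29, -38) = 29
p (Gita): min(-50, -27) = -50
q (Gita): min(-41, 4) = -41
b (Dana): max(-50, -41) = -41
r (Gita): min(31, 8) = 8
s (Gita): min(-21, -19, 22) = -21
t (Gita): min(33, 26) = 26
u (Gita): min(-40, -45, 12, 21) = -45
c (Dana): max(8, -21, 26, -45) = 26
Alpha (Gita): min(29, -41, 26) = -41
v (Gita): min(33, -47) = -47
w (Gita): min(-34, 18, 1) = -34
x (Gita): min(43, -36, 47) = -36
d (Dana): max(-47, -34, -36) = -34
y (Gita): min(-18, -39) = -39
z (Gita): min(8, 46, -28) = -28
aa (Gita): min(-7, 7, 30) = -7
ab (Gita): min(35, -8, 13) = -8
e (Dana): max(-39, -28, -7, -8) = -7
ac (Gita): min(-35, 41) = -35
ad (Gita): min(4, 32, 42) = 4
ae (Gita): min(1, -23, 27) = -23
af (Gita): min(18, 6, 9, -20) = -20
f (Dana): max(-35, 4, -23, -20) = 4
Beta (Gita): min(-34, -7, 4) = -34
ag (Gita): min(21, 29, 47, 48) = 21
ah (Gita): min(-13, 1) = -13
aj (Gita): min(-23, 27, -18, 12) = -23
g (Dana): max(21, -13, -23) = 21
ak (Gita): min(18, -38, -7, 38) = -38
am (Gita): min(-17, 19, -43) = -43
an (Gita): min(7, 37) = 7
h (Dana): max(-38, -43, 7) = 7
ap (Gita): min(12, -6, -41, 39) = -41
aq (Gita): min(6, 29) = 6
j (Dana): max(-41, 6) = 6
Gamma (Gita): min(21, 7, 6) = 6
top (Dana): max(-41, -34, 6) = 6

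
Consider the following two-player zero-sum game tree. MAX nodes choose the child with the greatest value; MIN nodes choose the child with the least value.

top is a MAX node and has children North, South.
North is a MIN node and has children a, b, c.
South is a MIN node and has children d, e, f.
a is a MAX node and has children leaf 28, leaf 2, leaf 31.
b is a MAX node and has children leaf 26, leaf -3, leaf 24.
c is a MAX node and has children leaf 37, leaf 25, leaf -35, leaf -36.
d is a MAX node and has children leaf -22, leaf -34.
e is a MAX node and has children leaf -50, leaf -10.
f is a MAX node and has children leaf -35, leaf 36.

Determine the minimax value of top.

a (MAX): max(28, 2, 31) = 31
b (MAX): max(26, -3, 24) = 26
c (MAX): max(37, 25, -35, -36) = 37
North (MIN): min(31, 26, 37) = 26
d (MAX): max(-22, -34) = -22
e (MAX): max(-50, -10) = -10
f (MAX): max(-35, 36) = 36
South (MIN): min(-22, -10, 36) = -22
top (MAX): max(26, -22) = 26

26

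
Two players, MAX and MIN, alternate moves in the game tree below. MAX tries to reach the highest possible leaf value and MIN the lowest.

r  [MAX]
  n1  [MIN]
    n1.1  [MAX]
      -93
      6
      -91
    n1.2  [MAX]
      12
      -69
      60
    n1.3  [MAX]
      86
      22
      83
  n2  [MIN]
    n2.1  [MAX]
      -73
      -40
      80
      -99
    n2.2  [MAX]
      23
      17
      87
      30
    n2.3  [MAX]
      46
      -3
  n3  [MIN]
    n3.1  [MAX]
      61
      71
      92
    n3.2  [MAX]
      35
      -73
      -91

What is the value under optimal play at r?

46

n1.1 (MAX): max(-93, 6, -91) = 6
n1.2 (MAX): max(12, -69, 60) = 60
n1.3 (MAX): max(86, 22, 83) = 86
n1 (MIN): min(6, 60, 86) = 6
n2.1 (MAX): max(-73, -40, 80, -99) = 80
n2.2 (MAX): max(23, 17, 87, 30) = 87
n2.3 (MAX): max(46, -3) = 46
n2 (MIN): min(80, 87, 46) = 46
n3.1 (MAX): max(61, 71, 92) = 92
n3.2 (MAX): max(35, -73, -91) = 35
n3 (MIN): min(92, 35) = 35
r (MAX): max(6, 46, 35) = 46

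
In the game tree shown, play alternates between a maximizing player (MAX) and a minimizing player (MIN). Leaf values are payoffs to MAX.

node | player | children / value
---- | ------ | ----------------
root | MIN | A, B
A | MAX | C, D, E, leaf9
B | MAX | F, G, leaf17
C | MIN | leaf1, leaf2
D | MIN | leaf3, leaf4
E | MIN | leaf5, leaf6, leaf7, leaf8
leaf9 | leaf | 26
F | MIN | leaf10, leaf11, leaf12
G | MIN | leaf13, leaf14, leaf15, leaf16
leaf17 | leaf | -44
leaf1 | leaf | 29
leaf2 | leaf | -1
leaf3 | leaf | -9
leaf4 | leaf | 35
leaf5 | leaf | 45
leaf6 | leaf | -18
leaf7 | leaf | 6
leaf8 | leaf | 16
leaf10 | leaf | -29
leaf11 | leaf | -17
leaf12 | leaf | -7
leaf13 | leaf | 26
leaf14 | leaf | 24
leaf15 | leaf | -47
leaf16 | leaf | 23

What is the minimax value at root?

-29

C (MIN): min(29, -1) = -1
D (MIN): min(-9, 35) = -9
E (MIN): min(45, -18, 6, 16) = -18
A (MAX): max(-1, -9, -18, 26) = 26
F (MIN): min(-29, -17, -7) = -29
G (MIN): min(26, 24, -47, 23) = -47
B (MAX): max(-29, -47, -44) = -29
root (MIN): min(26, -29) = -29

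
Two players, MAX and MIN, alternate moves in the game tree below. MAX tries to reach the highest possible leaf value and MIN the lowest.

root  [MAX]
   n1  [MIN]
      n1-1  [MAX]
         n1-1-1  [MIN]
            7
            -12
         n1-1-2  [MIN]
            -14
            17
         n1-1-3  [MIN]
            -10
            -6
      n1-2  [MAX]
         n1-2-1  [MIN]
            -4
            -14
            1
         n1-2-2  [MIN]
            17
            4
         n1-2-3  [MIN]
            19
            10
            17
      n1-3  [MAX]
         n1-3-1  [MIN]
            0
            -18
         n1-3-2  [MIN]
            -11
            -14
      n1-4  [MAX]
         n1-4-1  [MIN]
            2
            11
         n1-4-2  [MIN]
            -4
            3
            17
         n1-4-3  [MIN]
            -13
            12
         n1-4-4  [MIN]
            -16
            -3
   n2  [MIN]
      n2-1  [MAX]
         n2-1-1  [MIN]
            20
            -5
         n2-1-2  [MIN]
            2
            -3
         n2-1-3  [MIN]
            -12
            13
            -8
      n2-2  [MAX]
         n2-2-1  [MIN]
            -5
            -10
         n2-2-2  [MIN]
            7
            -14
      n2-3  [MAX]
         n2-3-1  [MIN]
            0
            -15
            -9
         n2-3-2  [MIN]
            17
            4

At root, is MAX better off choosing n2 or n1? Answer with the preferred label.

n2-1-1 (MIN): min(20, -5) = -5
n2-1-2 (MIN): min(2, -3) = -3
n2-1-3 (MIN): min(-12, 13, -8) = -12
n2-1 (MAX): max(-5, -3, -12) = -3
n2-2-1 (MIN): min(-5, -10) = -10
n2-2-2 (MIN): min(7, -14) = -14
n2-2 (MAX): max(-10, -14) = -10
n2-3-1 (MIN): min(0, -15, -9) = -15
n2-3-2 (MIN): min(17, 4) = 4
n2-3 (MAX): max(-15, 4) = 4
n2 (MIN): min(-3, -10, 4) = -10
n1-1-1 (MIN): min(7, -12) = -12
n1-1-2 (MIN): min(-14, 17) = -14
n1-1-3 (MIN): min(-10, -6) = -10
n1-1 (MAX): max(-12, -14, -10) = -10
n1-2-1 (MIN): min(-4, -14, 1) = -14
n1-2-2 (MIN): min(17, 4) = 4
n1-2-3 (MIN): min(19, 10, 17) = 10
n1-2 (MAX): max(-14, 4, 10) = 10
n1-3-1 (MIN): min(0, -18) = -18
n1-3-2 (MIN): min(-11, -14) = -14
n1-3 (MAX): max(-18, -14) = -14
n1-4-1 (MIN): min(2, 11) = 2
n1-4-2 (MIN): min(-4, 3, 17) = -4
n1-4-3 (MIN): min(-13, 12) = -13
n1-4-4 (MIN): min(-16, -3) = -16
n1-4 (MAX): max(2, -4, -13, -16) = 2
n1 (MIN): min(-10, 10, -14, 2) = -14
MAX prefers the higher value; n2=-10, n1=-14. n2 is better since -10 > -14.

n2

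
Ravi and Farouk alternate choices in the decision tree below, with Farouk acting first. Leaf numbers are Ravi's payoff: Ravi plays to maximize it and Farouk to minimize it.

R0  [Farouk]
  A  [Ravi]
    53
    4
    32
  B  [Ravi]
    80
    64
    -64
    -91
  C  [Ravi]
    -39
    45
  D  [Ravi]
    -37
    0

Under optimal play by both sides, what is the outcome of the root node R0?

0

A (Ravi): max(53, 4, 32) = 53
B (Ravi): max(80, 64, -64, -91) = 80
C (Ravi): max(-39, 45) = 45
D (Ravi): max(-37, 0) = 0
R0 (Farouk): min(53, 80, 45, 0) = 0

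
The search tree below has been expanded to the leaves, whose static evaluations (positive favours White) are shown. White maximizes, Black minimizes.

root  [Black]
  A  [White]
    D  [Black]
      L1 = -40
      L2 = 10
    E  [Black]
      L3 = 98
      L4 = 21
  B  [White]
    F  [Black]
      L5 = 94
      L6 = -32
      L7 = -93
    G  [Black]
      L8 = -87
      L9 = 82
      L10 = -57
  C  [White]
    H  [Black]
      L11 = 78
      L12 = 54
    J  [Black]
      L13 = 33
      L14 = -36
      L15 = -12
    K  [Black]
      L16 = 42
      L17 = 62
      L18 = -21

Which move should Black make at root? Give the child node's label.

B

D (Black): min(-40, 10) = -40
E (Black): min(98, 21) = 21
A (White): max(-40, 21) = 21
F (Black): min(94, -32, -93) = -93
G (Black): min(-87, 82, -57) = -87
B (White): max(-93, -87) = -87
H (Black): min(78, 54) = 54
J (Black): min(33, -36, -12) = -36
K (Black): min(42, 62, -21) = -21
C (White): max(54, -36, -21) = 54
root (Black): min(21, -87, 54) = -87
Black at root wants the lowest of {A=21, B=-87, C=54}, so chooses B.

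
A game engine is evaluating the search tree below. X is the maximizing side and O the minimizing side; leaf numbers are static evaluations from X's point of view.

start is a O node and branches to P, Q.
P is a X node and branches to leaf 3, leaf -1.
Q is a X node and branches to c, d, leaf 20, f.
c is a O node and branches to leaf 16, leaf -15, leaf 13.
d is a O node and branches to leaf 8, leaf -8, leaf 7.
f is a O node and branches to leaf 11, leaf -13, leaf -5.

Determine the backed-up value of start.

P (X): max(3, -1) = 3
c (O): min(16, -15, 13) = -15
d (O): min(8, -8, 7) = -8
f (O): min(11, -13, -5) = -13
Q (X): max(-15, -8, 20, -13) = 20
start (O): min(3, 20) = 3

3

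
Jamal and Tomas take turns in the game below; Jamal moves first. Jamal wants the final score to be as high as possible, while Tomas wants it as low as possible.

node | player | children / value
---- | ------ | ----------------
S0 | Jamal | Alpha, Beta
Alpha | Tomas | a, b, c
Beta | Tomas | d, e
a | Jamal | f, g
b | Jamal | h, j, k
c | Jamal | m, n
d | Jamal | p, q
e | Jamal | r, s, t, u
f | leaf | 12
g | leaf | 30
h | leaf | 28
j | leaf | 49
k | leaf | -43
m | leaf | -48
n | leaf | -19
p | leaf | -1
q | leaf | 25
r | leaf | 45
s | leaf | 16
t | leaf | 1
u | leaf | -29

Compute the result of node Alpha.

-19

a (Jamal): max(12, 30) = 30
b (Jamal): max(28, 49, -43) = 49
c (Jamal): max(-48, -19) = -19
Alpha (Tomas): min(30, 49, -19) = -19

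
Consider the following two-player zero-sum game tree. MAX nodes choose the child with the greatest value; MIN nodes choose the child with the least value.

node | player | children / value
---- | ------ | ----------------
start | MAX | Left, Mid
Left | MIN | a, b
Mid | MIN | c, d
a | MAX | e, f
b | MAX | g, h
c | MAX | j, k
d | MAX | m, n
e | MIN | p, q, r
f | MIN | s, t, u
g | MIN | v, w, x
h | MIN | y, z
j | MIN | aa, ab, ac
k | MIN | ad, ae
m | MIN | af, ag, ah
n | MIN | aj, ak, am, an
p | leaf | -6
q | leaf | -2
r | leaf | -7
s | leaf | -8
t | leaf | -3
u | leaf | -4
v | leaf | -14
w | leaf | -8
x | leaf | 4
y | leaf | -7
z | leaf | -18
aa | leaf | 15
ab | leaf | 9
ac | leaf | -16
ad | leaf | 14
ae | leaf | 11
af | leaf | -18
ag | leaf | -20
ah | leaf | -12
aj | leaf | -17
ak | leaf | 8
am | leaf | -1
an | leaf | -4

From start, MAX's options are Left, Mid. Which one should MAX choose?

Left

e (MIN): min(-6, -2, -7) = -7
f (MIN): min(-8, -3, -4) = -8
a (MAX): max(-7, -8) = -7
g (MIN): min(-14, -8, 4) = -14
h (MIN): min(-7, -18) = -18
b (MAX): max(-14, -18) = -14
Left (MIN): min(-7, -14) = -14
j (MIN): min(15, 9, -16) = -16
k (MIN): min(14, 11) = 11
c (MAX): max(-16, 11) = 11
m (MIN): min(-18, -20, -12) = -20
n (MIN): min(-17, 8, -1, -4) = -17
d (MAX): max(-20, -17) = -17
Mid (MIN): min(11, -17) = -17
start (MAX): max(-14, -17) = -14
MAX at start wants the highest of {Left=-14, Mid=-17}, so chooses Left.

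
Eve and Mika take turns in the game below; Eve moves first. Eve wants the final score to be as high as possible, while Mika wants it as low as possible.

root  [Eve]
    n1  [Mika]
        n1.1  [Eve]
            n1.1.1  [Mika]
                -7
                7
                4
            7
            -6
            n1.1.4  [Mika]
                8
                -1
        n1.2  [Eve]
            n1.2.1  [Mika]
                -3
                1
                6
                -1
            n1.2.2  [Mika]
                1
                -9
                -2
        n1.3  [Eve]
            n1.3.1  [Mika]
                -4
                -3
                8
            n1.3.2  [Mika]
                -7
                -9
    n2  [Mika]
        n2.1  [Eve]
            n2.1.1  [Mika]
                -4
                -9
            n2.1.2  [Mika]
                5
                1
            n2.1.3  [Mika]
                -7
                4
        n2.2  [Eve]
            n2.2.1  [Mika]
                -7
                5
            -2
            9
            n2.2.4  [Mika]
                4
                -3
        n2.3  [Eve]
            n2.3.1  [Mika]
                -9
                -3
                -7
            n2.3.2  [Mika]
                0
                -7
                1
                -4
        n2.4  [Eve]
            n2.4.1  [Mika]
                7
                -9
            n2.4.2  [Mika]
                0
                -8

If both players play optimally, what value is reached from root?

n1.1.1 (Mika): min(-7, 7, 4) = -7
n1.1.4 (Mika): min(8, -1) = -1
n1.1 (Eve): max(-7, 7, -6, -1) = 7
n1.2.1 (Mika): min(-3, 1, 6, -1) = -3
n1.2.2 (Mika): min(1, -9, -2) = -9
n1.2 (Eve): max(-3, -9) = -3
n1.3.1 (Mika): min(-4, -3, 8) = -4
n1.3.2 (Mika): min(-7, -9) = -9
n1.3 (Eve): max(-4, -9) = -4
n1 (Mika): min(7, -3, -4) = -4
n2.1.1 (Mika): min(-4, -9) = -9
n2.1.2 (Mika): min(5, 1) = 1
n2.1.3 (Mika): min(-7, 4) = -7
n2.1 (Eve): max(-9, 1, -7) = 1
n2.2.1 (Mika): min(-7, 5) = -7
n2.2.4 (Mika): min(4, -3) = -3
n2.2 (Eve): max(-7, -2, 9, -3) = 9
n2.3.1 (Mika): min(-9, -3, -7) = -9
n2.3.2 (Mika): min(0, -7, 1, -4) = -7
n2.3 (Eve): max(-9, -7) = -7
n2.4.1 (Mika): min(7, -9) = -9
n2.4.2 (Mika): min(0, -8) = -8
n2.4 (Eve): max(-9, -8) = -8
n2 (Mika): min(1, 9, -7, -8) = -8
root (Eve): max(-4, -8) = -4

-4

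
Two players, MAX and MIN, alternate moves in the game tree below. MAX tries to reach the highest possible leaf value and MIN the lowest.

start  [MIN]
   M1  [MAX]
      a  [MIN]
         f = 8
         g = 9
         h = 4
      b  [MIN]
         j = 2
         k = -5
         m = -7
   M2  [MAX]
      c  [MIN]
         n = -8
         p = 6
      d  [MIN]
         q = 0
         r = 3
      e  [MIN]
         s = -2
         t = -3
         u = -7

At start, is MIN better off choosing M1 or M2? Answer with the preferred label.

a (MIN): min(8, 9, 4) = 4
b (MIN): min(2, -5, -7) = -7
M1 (MAX): max(4, -7) = 4
c (MIN): min(-8, 6) = -8
d (MIN): min(0, 3) = 0
e (MIN): min(-2, -3, -7) = -7
M2 (MAX): max(-8, 0, -7) = 0
MIN prefers the lower value; M1=4, M2=0. M2 is better since 0 < 4.

M2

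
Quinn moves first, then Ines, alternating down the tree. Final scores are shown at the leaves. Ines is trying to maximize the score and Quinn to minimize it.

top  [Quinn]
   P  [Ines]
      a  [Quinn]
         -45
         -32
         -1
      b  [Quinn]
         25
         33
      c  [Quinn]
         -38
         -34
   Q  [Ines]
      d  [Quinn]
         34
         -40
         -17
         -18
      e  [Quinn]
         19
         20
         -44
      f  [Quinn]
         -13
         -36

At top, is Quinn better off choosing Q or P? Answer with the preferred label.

Q

d (Quinn): min(34, -40, -17, -18) = -40
e (Quinn): min(19, 20, -44) = -44
f (Quinn): min(-13, -36) = -36
Q (Ines): max(-40, -44, -36) = -36
a (Quinn): min(-45, -32, -1) = -45
b (Quinn): min(25, 33) = 25
c (Quinn): min(-38, -34) = -38
P (Ines): max(-45, 25, -38) = 25
Quinn prefers the lower value; Q=-36, P=25. Q is better since -36 < 25.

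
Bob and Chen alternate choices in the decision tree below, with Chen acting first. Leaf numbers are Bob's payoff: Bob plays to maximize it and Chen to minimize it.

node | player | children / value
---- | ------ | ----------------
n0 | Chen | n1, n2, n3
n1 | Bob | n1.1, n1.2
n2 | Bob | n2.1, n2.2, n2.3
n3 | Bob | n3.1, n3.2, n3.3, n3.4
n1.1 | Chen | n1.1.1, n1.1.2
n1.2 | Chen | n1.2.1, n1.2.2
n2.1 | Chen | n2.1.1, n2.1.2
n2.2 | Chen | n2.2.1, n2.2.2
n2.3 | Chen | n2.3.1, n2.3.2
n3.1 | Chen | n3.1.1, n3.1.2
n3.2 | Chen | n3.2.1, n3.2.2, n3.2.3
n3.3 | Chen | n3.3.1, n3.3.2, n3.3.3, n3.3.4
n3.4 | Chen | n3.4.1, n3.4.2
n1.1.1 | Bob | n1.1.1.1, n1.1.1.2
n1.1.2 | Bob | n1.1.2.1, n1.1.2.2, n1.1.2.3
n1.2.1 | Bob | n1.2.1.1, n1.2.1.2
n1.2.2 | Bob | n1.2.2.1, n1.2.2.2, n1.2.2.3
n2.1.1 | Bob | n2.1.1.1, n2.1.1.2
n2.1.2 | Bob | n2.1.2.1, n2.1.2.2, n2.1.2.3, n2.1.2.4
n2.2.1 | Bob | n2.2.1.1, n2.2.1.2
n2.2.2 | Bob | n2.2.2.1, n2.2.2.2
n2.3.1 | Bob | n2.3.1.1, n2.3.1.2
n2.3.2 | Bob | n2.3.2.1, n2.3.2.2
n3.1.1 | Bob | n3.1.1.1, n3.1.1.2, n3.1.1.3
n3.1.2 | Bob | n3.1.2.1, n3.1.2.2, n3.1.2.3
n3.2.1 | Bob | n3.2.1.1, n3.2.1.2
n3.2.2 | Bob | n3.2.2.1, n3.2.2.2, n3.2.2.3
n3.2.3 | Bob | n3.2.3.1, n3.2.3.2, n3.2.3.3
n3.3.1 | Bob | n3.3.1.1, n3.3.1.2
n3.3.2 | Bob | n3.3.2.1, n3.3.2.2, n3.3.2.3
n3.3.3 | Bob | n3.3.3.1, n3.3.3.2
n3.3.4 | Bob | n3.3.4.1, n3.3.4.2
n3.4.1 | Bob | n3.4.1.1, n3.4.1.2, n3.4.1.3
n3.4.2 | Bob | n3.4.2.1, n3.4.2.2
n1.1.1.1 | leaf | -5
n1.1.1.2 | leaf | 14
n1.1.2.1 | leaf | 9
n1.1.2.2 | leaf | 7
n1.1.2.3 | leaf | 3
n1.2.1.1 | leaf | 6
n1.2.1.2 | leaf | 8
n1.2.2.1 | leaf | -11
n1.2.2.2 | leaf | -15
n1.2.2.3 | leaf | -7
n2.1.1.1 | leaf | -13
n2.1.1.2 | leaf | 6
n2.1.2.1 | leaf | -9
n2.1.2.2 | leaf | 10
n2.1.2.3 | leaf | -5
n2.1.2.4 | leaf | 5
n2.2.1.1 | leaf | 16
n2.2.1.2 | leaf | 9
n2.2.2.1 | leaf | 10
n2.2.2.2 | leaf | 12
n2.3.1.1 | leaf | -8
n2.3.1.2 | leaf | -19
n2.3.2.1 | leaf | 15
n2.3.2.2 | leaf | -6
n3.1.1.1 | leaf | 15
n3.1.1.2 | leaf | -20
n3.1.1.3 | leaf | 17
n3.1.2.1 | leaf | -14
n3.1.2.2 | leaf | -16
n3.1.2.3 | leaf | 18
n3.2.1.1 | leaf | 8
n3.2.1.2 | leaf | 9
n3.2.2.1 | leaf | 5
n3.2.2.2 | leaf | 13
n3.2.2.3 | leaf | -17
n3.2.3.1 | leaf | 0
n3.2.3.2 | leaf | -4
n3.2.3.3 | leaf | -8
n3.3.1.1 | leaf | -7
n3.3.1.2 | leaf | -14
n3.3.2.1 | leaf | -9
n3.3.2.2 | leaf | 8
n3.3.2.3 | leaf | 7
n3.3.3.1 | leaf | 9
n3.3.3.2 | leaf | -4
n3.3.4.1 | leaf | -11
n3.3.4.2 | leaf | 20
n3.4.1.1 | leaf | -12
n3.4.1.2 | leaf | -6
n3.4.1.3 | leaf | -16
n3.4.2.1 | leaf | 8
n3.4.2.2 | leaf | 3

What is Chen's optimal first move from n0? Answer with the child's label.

n1.1.1 (Bob): max(-5, 14) = 14
n1.1.2 (Bob): max(9, 7, 3) = 9
n1.1 (Chen): min(14, 9) = 9
n1.2.1 (Bob): max(6, 8) = 8
n1.2.2 (Bob): max(-11, -15, -7) = -7
n1.2 (Chen): min(8, -7) = -7
n1 (Bob): max(9, -7) = 9
n2.1.1 (Bob): max(-13, 6) = 6
n2.1.2 (Bob): max(-9, 10, -5, 5) = 10
n2.1 (Chen): min(6, 10) = 6
n2.2.1 (Bob): max(16, 9) = 16
n2.2.2 (Bob): max(10, 12) = 12
n2.2 (Chen): min(16, 12) = 12
n2.3.1 (Bob): max(-8, -19) = -8
n2.3.2 (Bob): max(15, -6) = 15
n2.3 (Chen): min(-8, 15) = -8
n2 (Bob): max(6, 12, -8) = 12
n3.1.1 (Bob): max(15, -20, 17) = 17
n3.1.2 (Bob): max(-14, -16, 18) = 18
n3.1 (Chen): min(17, 18) = 17
n3.2.1 (Bob): max(8, 9) = 9
n3.2.2 (Bob): max(5, 13, -17) = 13
n3.2.3 (Bob): max(0, -4, -8) = 0
n3.2 (Chen): min(9, 13, 0) = 0
n3.3.1 (Bob): max(-7, -14) = -7
n3.3.2 (Bob): max(-9, 8, 7) = 8
n3.3.3 (Bob): max(9, -4) = 9
n3.3.4 (Bob): max(-11, 20) = 20
n3.3 (Chen): min(-7, 8, 9, 20) = -7
n3.4.1 (Bob): max(-12, -6, -16) = -6
n3.4.2 (Bob): max(8, 3) = 8
n3.4 (Chen): min(-6, 8) = -6
n3 (Bob): max(17, 0, -7, -6) = 17
n0 (Chen): min(9, 12, 17) = 9
Chen at n0 wants the lowest of {n1=9, n2=12, n3=17}, so chooses n1.

n1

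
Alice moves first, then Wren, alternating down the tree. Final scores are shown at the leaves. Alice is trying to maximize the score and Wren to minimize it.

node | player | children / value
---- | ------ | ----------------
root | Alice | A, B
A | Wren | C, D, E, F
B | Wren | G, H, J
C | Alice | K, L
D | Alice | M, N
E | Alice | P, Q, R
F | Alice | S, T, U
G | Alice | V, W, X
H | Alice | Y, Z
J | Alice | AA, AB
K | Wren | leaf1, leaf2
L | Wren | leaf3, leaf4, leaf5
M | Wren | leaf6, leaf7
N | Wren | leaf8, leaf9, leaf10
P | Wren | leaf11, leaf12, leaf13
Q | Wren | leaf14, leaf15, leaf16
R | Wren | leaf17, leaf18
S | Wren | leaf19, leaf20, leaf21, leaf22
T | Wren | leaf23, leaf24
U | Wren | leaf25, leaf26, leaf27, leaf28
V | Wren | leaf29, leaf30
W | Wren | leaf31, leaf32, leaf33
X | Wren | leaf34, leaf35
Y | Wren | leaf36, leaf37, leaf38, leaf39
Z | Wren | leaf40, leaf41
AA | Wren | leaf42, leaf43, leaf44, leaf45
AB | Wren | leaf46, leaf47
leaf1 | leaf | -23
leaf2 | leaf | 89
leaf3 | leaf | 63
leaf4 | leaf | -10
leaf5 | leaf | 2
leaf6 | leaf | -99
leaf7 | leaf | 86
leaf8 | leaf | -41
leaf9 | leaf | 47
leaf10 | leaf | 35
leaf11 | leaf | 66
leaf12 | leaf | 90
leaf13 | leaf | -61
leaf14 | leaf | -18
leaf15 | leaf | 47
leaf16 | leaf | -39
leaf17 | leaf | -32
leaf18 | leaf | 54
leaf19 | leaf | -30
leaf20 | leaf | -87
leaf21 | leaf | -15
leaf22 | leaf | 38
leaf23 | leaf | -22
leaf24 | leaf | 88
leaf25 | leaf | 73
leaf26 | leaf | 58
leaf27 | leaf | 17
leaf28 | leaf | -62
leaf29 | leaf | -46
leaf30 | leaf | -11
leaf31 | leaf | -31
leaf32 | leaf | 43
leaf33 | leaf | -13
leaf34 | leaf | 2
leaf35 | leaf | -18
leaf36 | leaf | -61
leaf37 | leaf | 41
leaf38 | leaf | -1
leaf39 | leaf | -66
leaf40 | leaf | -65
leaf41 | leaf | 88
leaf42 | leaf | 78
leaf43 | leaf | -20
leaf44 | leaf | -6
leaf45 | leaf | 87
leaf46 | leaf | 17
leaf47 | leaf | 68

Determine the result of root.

-41

K (Wren): min(-23, 89) = -23
L (Wren): min(63, -10, 2) = -10
C (Alice): max(-23, -10) = -10
M (Wren): min(-99, 86) = -99
N (Wren): min(-41, 47, 35) = -41
D (Alice): max(-99, -41) = -41
P (Wren): min(66, 90, -61) = -61
Q (Wren): min(-18, 47, -39) = -39
R (Wren): min(-32, 54) = -32
E (Alice): max(-61, -39, -32) = -32
S (Wren): min(-30, -87, -15, 38) = -87
T (Wren): min(-22, 88) = -22
U (Wren): min(73, 58, 17, -62) = -62
F (Alice): max(-87, -22, -62) = -22
A (Wren): min(-10, -41, -32, -22) = -41
V (Wren): min(-46, -11) = -46
W (Wren): min(-31, 43, -13) = -31
X (Wren): min(2, -18) = -18
G (Alice): max(-46, -31, -18) = -18
Y (Wren): min(-61, 41, -1, -66) = -66
Z (Wren): min(-65, 88) = -65
H (Alice): max(-66, -65) = -65
AA (Wren): min(78, -20, -6, 87) = -20
AB (Wren): min(17, 68) = 17
J (Alice): max(-20, 17) = 17
B (Wren): min(-18, -65, 17) = -65
root (Alice): max(-41, -65) = -41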